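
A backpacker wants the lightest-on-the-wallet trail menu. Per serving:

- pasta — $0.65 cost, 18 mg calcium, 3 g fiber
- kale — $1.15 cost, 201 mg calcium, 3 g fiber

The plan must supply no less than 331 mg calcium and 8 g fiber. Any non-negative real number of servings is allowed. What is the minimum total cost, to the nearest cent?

$2.51

Compare the cost at each extreme point of the feasible region.
pasta only: max(331/18, 8/3) = 18.39 servings → $11.95.
kale only: max(331/201, 8/3) = 2.667 servings → $3.07.
pasta + kale with both tight: 1.12 servings and 1.546 servings → $2.51.
Cheapest feasible corner: $2.51.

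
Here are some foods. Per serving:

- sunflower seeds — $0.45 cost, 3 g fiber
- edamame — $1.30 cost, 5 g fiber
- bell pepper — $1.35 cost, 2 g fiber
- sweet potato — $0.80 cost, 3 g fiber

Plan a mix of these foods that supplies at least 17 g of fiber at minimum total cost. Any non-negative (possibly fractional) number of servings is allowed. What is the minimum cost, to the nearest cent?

$2.55

Cost per g of fiber: sunflower seeds $0.1500, edamame $0.2600, sweet potato $0.2667, bell pepper $0.6750.
With no serving limits, use only sunflower seeds: 17 g / 3 g = 5.667 servings × $0.45 = $2.55.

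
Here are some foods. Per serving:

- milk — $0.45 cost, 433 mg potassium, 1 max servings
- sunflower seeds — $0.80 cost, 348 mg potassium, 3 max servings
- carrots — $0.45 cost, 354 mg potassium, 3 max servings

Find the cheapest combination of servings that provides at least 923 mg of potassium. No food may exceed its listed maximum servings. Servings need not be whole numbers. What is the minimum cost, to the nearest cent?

Cost per mg of potassium: milk $0.0010, carrots $0.0013, sunflower seeds $0.0023.
Take 1 serving of milk: +433.0 mg potassium for $0.45 (total $0.45, still need 490.0 mg).
Take 1.384 servings of carrots: +490.0 mg potassium for $0.62 (total $1.07, still need 0.0 mg).
Filling from the cheapest source first is optimal under one linear minimum: $1.07.

$1.07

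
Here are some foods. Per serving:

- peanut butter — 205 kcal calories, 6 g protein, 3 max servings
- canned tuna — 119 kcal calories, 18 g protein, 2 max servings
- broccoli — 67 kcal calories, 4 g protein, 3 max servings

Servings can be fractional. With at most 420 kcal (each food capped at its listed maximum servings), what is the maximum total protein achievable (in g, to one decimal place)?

46.9 g

Protein per kcal: canned tuna 0.1513, broccoli 0.0597, peanut butter 0.02927.
Take 2 servings of canned tuna: uses 238 kcal, +36.0 g protein (running total 36.0 g).
Take 2.716 servings of broccoli: uses 182 kcal, +10.9 g protein (running total 46.9 g).
Greedy by best ratio exhausts the calories allowance optimally: 46.9 g.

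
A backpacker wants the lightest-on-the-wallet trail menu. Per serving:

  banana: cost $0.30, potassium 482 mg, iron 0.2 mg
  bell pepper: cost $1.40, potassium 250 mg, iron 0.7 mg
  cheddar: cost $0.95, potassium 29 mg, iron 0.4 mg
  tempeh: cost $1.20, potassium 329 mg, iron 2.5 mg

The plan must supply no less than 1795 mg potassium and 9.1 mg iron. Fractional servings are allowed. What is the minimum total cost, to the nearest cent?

This is a tiny linear program; its minimum lies at a vertex of the feasible set. List the vertices and price them.
banana only: max(1795/482, 9.1/0.2) = 45.5 servings → $13.65.
bell pepper only: max(1795/250, 9.1/0.7) = 13 servings → $18.20.
cheddar only: max(1795/29, 9.1/0.4) = 61.9 servings → $58.80.
tempeh only: max(1795/329, 9.1/2.5) = 5.456 servings → $6.55.
banana + bell pepper: the both-tight solution has a negative serving — not a feasible corner.
banana + cheddar with both tight: 2.428 servings and 21.54 servings → $21.19.
banana + tempeh with both tight: 1.311 servings and 3.535 servings → $4.64.
bell pepper + cheddar with both tight: 5.698 servings and 12.78 servings → $20.12.
bell pepper + tempeh with both tight: 3.784 servings and 2.58 servings → $8.39.
cheddar + tempeh with both targets exact would need a negative amount; discard.
So the least-cost plan costs $4.64.

$4.64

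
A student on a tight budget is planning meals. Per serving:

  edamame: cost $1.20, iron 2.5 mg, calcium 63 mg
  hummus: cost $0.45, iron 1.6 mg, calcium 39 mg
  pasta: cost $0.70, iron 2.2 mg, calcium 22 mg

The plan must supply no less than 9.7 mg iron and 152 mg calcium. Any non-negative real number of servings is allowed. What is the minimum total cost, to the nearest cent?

For a min-cost LP with two ≥-constraints, a basic feasible solution has at most two positive variables.
edamame only: max(9.7/2.5, 152/63) = 3.88 servings → $4.66.
hummus only: max(9.7/1.6, 152/39) = 6.062 servings → $2.73.
pasta only: max(9.7/2.2, 152/22) = 6.909 servings → $4.84.
edamame + hummus: intersection lies outside the first quadrant.
edamame + pasta with both tight: 1.447 servings and 2.764 servings → $3.67.
hummus + pasta with both tight: 2.391 servings and 2.67 servings → $2.95.
Cheapest feasible corner: $2.73.

$2.73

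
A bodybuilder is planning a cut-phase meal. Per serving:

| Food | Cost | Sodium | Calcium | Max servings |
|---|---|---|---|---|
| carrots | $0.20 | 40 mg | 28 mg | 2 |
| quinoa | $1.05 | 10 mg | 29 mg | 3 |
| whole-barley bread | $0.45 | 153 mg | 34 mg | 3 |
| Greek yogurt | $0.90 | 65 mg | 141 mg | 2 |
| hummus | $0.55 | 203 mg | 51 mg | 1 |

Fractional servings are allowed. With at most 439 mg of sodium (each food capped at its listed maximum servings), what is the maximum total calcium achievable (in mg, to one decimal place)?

Calcium per mg sodium: quinoa 2.9, Greek yogurt 2.169, carrots 0.7, hummus 0.2512, whole-barley bread 0.2222.
Take 3 servings of quinoa: uses 30 mg sodium, +87.0 mg calcium (running total 87.0 mg).
Take 2 servings of Greek yogurt: uses 130 mg sodium, +282.0 mg calcium (running total 369.0 mg).
Take 2 servings of carrots: uses 80 mg sodium, +56.0 mg calcium (running total 425.0 mg).
Take 0.9803 servings of hummus: uses 199 mg sodium, +50.0 mg calcium (running total 475.0 mg).
Filling greedily by calcium-per-mg sodium is optimal for one linear limit, giving 475.0 mg.

475.0 mg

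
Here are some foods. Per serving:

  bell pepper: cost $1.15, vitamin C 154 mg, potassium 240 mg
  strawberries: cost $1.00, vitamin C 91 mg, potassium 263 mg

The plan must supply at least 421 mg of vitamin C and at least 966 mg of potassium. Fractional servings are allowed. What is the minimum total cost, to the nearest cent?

Compare the cost at each extreme point of the feasible region.
bell pepper only: max(421/154, 966/240) = 4.025 servings → $4.63.
strawberries only: max(421/91, 966/263) = 4.626 servings → $4.63.
bell pepper + strawberries with both tight: 1.223 servings and 2.557 servings → $3.96.
Cheapest feasible corner: $3.96.

$3.96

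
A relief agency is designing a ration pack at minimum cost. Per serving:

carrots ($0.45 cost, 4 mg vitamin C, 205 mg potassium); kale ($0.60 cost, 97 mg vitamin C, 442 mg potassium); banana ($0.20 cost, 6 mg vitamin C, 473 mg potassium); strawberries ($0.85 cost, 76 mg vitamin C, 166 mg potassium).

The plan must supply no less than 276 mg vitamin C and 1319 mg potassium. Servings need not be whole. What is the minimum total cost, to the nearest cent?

$1.73

With two linear requirements the optimum uses one or two foods; enumerate the corners.
carrots only: max(276/4, 1319/205) = 69 servings → $31.05.
kale only: max(276/97, 1319/442) = 2.984 servings → $1.79.
banana only: max(276/6, 1319/473) = 46 servings → $9.20.
strawberries only: max(276/76, 1319/166) = 7.946 servings → $6.75.
carrots + kale with both tight: 0.3285 servings and 2.832 servings → $1.85.
carrots + banana with both targets exact would need a negative amount; discard.
carrots + strawberries with both tight: 3.649 servings and 3.44 servings → $4.57.
kale + banana with both tight: 2.837 servings and 0.1377 servings → $1.73.
kale + strawberries: the both-tight solution has a negative serving — not a feasible corner.
banana + strawberries with both tight: 1.557 servings and 3.509 servings → $3.29.
So the least-cost plan costs $1.73.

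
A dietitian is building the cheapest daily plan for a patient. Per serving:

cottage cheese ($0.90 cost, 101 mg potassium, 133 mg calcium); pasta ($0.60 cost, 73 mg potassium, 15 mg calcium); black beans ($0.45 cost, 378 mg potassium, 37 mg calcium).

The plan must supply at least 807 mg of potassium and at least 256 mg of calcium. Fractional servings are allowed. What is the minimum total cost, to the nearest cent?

A basic optimal solution has at most two foods positive. Try each food alone and each pair with both targets met exactly.
cottage cheese only: max(807/101, 256/133) = 7.99 servings → $7.19.
pasta only: max(807/73, 256/15) = 17.07 servings → $10.24.
black beans only: max(807/378, 256/37) = 6.919 servings → $3.11.
cottage cheese + pasta with both tight: 0.8034 servings and 9.943 servings → $6.69.
cottage cheese + black beans with both tight: 1.438 servings and 1.751 servings → $2.08.
pasta + black beans: intersection lies outside the first quadrant.
The minimum over all feasible corners is $2.08.

$2.08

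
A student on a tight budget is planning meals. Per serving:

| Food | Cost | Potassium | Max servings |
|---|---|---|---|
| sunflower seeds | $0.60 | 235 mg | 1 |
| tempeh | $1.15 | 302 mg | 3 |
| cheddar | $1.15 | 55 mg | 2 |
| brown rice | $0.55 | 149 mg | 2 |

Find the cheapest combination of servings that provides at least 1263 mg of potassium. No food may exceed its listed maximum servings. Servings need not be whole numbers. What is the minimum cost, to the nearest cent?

$4.48

Cost per mg of potassium: sunflower seeds $0.0026, brown rice $0.0037, tempeh $0.0038, cheddar $0.0209.
Take 1 serving of sunflower seeds: +235.0 mg potassium for $0.60 (total $0.60, still need 1028.0 mg).
Take 2 servings of brown rice: +298.0 mg potassium for $1.10 (total $1.70, still need 730.0 mg).
Take 2.417 servings of tempeh: +730.0 mg potassium for $2.78 (total $4.48, still need 0.0 mg).
Filling from the cheapest source first is optimal under one linear minimum: $4.48.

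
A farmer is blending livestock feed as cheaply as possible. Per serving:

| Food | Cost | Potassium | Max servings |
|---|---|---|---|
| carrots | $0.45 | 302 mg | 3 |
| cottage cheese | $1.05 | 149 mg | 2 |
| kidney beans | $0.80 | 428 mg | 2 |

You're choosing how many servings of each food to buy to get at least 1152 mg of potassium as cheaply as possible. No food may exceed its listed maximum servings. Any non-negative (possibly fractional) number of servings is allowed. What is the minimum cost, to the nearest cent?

Cost per mg of potassium: carrots $0.0015, kidney beans $0.0019, cottage cheese $0.0070.
Take 3 servings of carrots: +906.0 mg potassium for $1.35 (total $1.35, still need 246.0 mg).
Take 0.5748 servings of kidney beans: +246.0 mg potassium for $0.46 (total $1.81, still need 0.0 mg).
Greedy by cheapest-per-mg is optimal for a single linear constraint, so the minimum cost is $1.81.

$1.81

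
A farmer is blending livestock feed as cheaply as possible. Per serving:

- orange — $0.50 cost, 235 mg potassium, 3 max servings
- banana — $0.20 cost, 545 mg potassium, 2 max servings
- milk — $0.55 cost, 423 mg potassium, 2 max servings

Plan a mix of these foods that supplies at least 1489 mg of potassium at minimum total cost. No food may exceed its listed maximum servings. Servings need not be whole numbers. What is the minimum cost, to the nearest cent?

$0.92

Cost per mg of potassium: banana $0.0004, milk $0.0013, orange $0.0021.
Take 2 servings of banana: +1090.0 mg potassium for $0.40 (total $0.40, still need 399.0 mg).
Take 0.9433 servings of milk: +399.0 mg potassium for $0.52 (total $0.92, still need 0.0 mg).
Greedy by cheapest-per-mg is optimal for a single linear constraint, so the minimum cost is $0.92.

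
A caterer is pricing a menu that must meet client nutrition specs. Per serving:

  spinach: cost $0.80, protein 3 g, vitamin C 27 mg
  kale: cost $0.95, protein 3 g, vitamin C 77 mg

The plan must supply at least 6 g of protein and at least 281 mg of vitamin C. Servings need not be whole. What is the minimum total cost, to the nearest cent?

$3.47

At the optimum either one food covers both requirements or two foods hit both targets exactly; no other combination can be cheaper.
spinach only: max(6/3, 281/27) = 10.41 servings → $8.33.
kale only: max(6/3, 281/77) = 3.649 servings → $3.47.
spinach + kale with both targets exact would need a negative amount; discard.
Cheapest feasible corner: $3.47.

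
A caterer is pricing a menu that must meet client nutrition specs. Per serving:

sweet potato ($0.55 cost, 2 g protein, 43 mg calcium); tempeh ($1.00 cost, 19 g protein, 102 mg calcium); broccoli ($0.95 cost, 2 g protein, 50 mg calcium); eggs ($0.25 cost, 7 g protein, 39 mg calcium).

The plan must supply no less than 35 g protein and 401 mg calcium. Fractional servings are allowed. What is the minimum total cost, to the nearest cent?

This is a tiny linear program; its minimum lies at a vertex of the feasible set. List the vertices and price them.
sweet potato only: max(35/2, 401/43) = 17.5 servings → $9.62.
tempeh only: max(35/19, 401/102) = 3.931 servings → $3.93.
broccoli only: max(35/2, 401/50) = 17.5 servings → $16.62.
eggs only: max(35/7, 401/39) = 10.28 servings → $2.57.
sweet potato + tempeh with both tight: 6.605 servings and 1.147 servings → $4.78.
sweet potato + broccoli with both targets exact would need a negative amount; discard.
sweet potato + eggs with both tight: 6.466 servings and 3.152 servings → $4.34.
tempeh + broccoli with both tight: 1.271 servings and 5.428 servings → $6.43.
tempeh + eggs: the both-tight solution has a negative serving — not a feasible corner.
broccoli + eggs with both tight: 5.301 servings and 3.485 servings → $5.91.
The minimum over all feasible corners is $2.57.

$2.57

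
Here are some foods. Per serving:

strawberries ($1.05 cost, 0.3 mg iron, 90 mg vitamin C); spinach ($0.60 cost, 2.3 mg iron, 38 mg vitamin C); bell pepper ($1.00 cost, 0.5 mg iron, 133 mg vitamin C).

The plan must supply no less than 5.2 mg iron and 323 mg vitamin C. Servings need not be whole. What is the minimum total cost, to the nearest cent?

A basic optimal solution has at most two foods positive. Try each food alone and each pair with both targets met exactly.
strawberries only: max(5.2/0.3, 323/90) = 17.33 servings → $18.20.
spinach only: max(5.2/2.3, 323/38) = 8.5 servings → $5.10.
bell pepper only: max(5.2/0.5, 323/133) = 10.4 servings → $10.40.
strawberries + spinach with both tight: 2.788 servings and 1.897 servings → $4.07.
strawberries + bell pepper: intersection lies outside the first quadrant.
spinach + bell pepper with both tight: 1.848 servings and 1.901 servings → $3.01.
The minimum over all feasible corners is $3.01.

$3.01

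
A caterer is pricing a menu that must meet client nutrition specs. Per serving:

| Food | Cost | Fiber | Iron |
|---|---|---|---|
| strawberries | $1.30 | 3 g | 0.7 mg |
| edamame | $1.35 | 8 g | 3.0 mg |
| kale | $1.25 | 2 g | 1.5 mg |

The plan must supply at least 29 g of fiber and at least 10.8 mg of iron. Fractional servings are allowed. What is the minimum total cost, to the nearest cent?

$4.89

For a min-cost LP with two ≥-constraints, a basic feasible solution has at most two positive variables.
strawberries only: max(29/3, 10.8/0.7) = 15.43 servings → $20.06.
edamame only: max(29/8, 10.8/3.0) = 3.625 servings → $4.89.
kale only: max(29/2, 10.8/1.5) = 14.5 servings → $18.12.
strawberries + edamame with both tight: 0.1765 servings and 3.559 servings → $5.03.
strawberries + kale with both tight: 7.065 servings and 3.903 servings → $14.06.
edamame + kale: the both-tight solution has a negative serving — not a feasible corner.
Cheapest feasible corner: $4.89.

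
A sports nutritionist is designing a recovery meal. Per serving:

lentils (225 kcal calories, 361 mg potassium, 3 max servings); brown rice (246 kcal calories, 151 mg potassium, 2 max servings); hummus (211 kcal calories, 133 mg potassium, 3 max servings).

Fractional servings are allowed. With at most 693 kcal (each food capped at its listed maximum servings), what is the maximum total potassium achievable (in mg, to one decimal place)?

Potassium per kcal: lentils 1.604, hummus 0.6303, brown rice 0.6138.
Take 3 servings of lentils: uses 675 kcal, +1083.0 mg potassium (running total 1083.0 mg).
Take 0.08531 servings of hummus: uses 18 kcal, +11.3 mg potassium (running total 1094.3 mg).
Filling greedily by potassium-per-kcal is optimal for one linear limit, giving 1094.3 mg.

1094.3 mg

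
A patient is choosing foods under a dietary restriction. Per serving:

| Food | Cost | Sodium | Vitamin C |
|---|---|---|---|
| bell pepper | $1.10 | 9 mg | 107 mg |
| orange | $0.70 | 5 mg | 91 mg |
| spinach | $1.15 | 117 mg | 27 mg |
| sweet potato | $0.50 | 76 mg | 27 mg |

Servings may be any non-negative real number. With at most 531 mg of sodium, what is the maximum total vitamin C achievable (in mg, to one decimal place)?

9664.2 mg

Vitamin C per mg sodium: orange 18.2, bell pepper 11.89, sweet potato 0.3553, spinach 0.2308.
With no serving limits, spend the whole sodium allowance on orange: 531 mg / 5 mg × 91 mg = 9664.2 mg.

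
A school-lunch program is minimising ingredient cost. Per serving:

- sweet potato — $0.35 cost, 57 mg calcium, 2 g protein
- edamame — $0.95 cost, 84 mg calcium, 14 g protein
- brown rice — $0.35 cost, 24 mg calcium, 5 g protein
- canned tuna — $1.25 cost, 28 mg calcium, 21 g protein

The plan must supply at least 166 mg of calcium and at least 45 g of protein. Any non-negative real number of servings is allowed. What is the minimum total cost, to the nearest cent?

sweet potato only: max(166/57, 45/2) = 22.5 servings → $7.88.
edamame only: max(166/84, 45/14) = 3.214 servings → $3.05.
brown rice only: max(166/24, 45/5) = 9 servings → $3.15.
canned tuna only: max(166/28, 45/21) = 5.929 servings → $7.41.
sweet potato + edamame with both targets exact would need a negative amount; discard.
sweet potato + brown rice: intersection lies outside the first quadrant.
sweet potato + canned tuna with both tight: 1.951 servings and 1.957 servings → $3.13.
edamame + brown rice: intersection lies outside the first quadrant.
edamame + canned tuna with both tight: 1.622 servings and 1.061 servings → $2.87.
brown rice + canned tuna with both tight: 6.115 servings and 0.6868 servings → $3.00.
Cheapest feasible corner: $2.87.

$2.87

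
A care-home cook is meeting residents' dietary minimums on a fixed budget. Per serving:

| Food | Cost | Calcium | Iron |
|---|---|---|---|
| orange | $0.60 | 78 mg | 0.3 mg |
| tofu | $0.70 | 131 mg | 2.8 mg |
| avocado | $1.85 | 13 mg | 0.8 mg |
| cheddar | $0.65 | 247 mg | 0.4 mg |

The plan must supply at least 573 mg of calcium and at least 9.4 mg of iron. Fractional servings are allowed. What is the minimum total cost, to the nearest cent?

Check every corner: each single food scaled to meet both minima, and each pair solved so both constraints bind.
orange only: max(573/78, 9.4/0.3) = 31.33 servings → $18.80.
tofu only: max(573/131, 9.4/2.8) = 4.374 servings → $3.06.
avocado only: max(573/13, 9.4/0.8) = 44.08 servings → $81.54.
cheddar only: max(573/247, 9.4/0.4) = 23.5 servings → $15.28.
orange + tofu with both tight: 2.083 servings and 3.134 servings → $3.44.
orange + avocado with both tight: 5.747 servings and 9.595 servings → $21.20.
orange + cheddar with both targets exact would need a negative amount; discard.
tofu + avocado with both targets exact would need a negative amount; discard.
tofu + cheddar with both tight: 3.274 servings and 0.5835 servings → $2.67.
avocado + cheddar with both tight: 10.88 servings and 1.747 servings → $21.26.
So the least-cost plan costs $2.67.

$2.67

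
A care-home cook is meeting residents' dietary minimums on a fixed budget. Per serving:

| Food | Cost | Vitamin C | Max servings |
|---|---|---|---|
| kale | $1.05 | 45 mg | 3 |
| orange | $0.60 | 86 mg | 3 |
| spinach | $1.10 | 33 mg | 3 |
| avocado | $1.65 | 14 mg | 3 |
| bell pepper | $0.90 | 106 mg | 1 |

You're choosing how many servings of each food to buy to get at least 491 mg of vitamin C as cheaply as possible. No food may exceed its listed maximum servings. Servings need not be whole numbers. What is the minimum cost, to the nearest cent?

Cost per mg of vitamin C: orange $0.0070, bell pepper $0.0085, kale $0.0233, spinach $0.0333, avocado $0.1179.
Take 3 servings of orange: +258.0 mg vitamin C for $1.80 (total $1.80, still need 233.0 mg).
Take 1 serving of bell pepper: +106.0 mg vitamin C for $0.90 (total $2.70, still need 127.0 mg).
Take 2.822 servings of kale: +127.0 mg vitamin C for $2.96 (total $5.66, still need 0.0 mg).
Filling from the cheapest source first is optimal under one linear minimum: $5.66.

$5.66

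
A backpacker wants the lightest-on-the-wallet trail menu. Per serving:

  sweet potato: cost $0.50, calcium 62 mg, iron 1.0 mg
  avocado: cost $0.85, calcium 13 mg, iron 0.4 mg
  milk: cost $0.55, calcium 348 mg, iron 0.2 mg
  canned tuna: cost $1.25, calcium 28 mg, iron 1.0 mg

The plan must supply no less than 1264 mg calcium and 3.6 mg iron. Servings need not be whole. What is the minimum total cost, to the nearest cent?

$3.20

For a min-cost LP with two ≥-constraints, a basic feasible solution has at most two positive variables.
sweet potato only: max(1264/62, 3.6/1.0) = 20.39 servings → $10.19.
avocado only: max(1264/13, 3.6/0.4) = 97.23 servings → $82.65.
milk only: max(1264/348, 3.6/0.2) = 18 servings → $9.90.
canned tuna only: max(1264/28, 3.6/1.0) = 45.14 servings → $56.43.
sweet potato + avocado: intersection lies outside the first quadrant.
sweet potato + milk with both tight: 2.98 servings and 3.101 servings → $3.20.
sweet potato + canned tuna: the both-tight solution has a negative serving — not a feasible corner.
avocado + milk with both tight: 7.321 servings and 3.359 servings → $8.07.
avocado + canned tuna: the both-tight solution has a negative serving — not a feasible corner.
milk + canned tuna with both tight: 3.397 servings and 2.921 servings → $5.52.
Cheapest feasible corner: $3.20.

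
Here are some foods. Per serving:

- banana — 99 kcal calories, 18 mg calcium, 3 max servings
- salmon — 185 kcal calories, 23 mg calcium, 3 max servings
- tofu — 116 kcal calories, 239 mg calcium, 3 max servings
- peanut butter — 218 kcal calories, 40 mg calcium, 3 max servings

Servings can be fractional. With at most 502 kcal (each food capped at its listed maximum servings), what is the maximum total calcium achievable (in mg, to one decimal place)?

Calcium per kcal: tofu 2.06, peanut butter 0.1835, banana 0.1818, salmon 0.1243.
Take 3 servings of tofu: uses 348 kcal, +717.0 mg calcium (running total 717.0 mg).
Take 0.7064 servings of peanut butter: uses 154 kcal, +28.3 mg calcium (running total 745.3 mg).
Filling greedily by calcium-per-kcal is optimal for one linear limit, giving 745.3 mg.

745.3 mg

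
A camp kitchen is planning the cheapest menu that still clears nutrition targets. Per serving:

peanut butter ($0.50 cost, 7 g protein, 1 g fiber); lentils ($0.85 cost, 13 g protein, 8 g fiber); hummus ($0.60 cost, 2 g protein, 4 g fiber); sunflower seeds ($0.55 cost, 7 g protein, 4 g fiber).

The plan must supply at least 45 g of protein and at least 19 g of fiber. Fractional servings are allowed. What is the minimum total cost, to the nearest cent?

This is a tiny linear program; its minimum lies at a vertex of the feasible set. List the vertices and price them.
peanut butter only: max(45/7, 19/1) = 19 servings → $9.50.
lentils only: max(45/13, 19/8) = 3.462 servings → $2.94.
hummus only: max(45/2, 19/4) = 22.5 servings → $13.50.
sunflower seeds only: max(45/7, 19/4) = 6.429 servings → $3.54.
peanut butter + lentils with both tight: 2.628 servings and 2.047 servings → $3.05.
peanut butter + hummus with both tight: 5.462 servings and 3.385 servings → $4.76.
peanut butter + sunflower seeds with both tight: 2.238 servings and 4.19 servings → $3.42.
lentils + hummus: the both-tight solution has a negative serving — not a feasible corner.
lentils + sunflower seeds with both targets exact would need a negative amount; discard.
hummus + sunflower seeds with both targets exact would need a negative amount; discard.
The minimum over all feasible corners is $2.94.

$2.94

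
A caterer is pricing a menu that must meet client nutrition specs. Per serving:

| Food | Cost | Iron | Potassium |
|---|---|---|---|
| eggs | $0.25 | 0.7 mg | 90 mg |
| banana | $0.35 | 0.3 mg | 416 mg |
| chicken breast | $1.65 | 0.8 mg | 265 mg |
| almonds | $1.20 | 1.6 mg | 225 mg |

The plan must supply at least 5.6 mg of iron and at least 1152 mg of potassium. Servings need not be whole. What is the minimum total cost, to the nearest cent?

eggs only: max(5.6/0.7, 1152/90) = 12.8 servings → $3.20.
banana only: max(5.6/0.3, 1152/416) = 18.67 servings → $6.53.
chicken breast only: max(5.6/0.8, 1152/265) = 7 servings → $11.55.
almonds only: max(5.6/1.6, 1152/225) = 5.12 servings → $6.14.
eggs + banana with both tight: 7.509 servings and 1.145 servings → $2.28.
eggs + chicken breast with both tight: 4.955 servings and 2.664 servings → $5.63.
eggs + almonds: the both-tight solution has a negative serving — not a feasible corner.
banana + chicken breast: intersection lies outside the first quadrant.
banana + almonds with both tight: 0.9751 servings and 3.317 servings → $4.32.
chicken breast + almonds with both tight: 2.39 servings and 2.305 servings → $6.71.
So the least-cost plan costs $2.28.

$2.28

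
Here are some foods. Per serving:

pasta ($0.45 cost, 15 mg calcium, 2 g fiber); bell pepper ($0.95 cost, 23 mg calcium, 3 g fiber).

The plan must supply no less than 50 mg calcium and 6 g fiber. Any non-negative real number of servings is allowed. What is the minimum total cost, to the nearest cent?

pasta only: max(50/15, 6/2) = 3.333 servings → $1.50.
bell pepper only: max(50/23, 6/3) = 2.174 servings → $2.07.
pasta + bell pepper: the both-tight solution has a negative serving — not a feasible corner.
So the least-cost plan costs $1.50.

$1.50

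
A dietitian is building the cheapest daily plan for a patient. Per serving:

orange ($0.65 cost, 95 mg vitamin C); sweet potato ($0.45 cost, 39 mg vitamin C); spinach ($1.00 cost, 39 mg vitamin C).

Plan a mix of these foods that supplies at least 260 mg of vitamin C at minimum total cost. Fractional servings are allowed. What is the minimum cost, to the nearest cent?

$1.78

Cost per mg of vitamin C: orange $0.0068, sweet potato $0.0115, spinach $0.0256.
With no serving limits, use only orange: 260 mg / 95 mg = 2.737 servings × $0.65 = $1.78.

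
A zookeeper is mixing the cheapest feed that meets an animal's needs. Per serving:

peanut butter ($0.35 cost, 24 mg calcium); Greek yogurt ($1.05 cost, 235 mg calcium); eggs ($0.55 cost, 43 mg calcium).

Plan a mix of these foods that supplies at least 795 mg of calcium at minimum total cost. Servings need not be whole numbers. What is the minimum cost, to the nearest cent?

Cost per mg of calcium: Greek yogurt $0.0045, eggs $0.0128, peanut butter $0.0146.
With no serving limits, use only Greek yogurt: 795 mg / 235 mg = 3.383 servings × $1.05 = $3.55.

$3.55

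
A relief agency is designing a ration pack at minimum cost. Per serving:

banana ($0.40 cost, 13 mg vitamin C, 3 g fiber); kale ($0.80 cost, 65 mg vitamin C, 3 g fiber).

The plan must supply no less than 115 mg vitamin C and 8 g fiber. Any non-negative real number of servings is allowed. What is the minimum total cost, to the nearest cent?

The cheapest plan sits at a corner of the feasible region — with two constraints it uses at most two foods.
banana only: max(115/13, 8/3) = 8.846 servings → $3.54.
kale only: max(115/65, 8/3) = 2.667 servings → $2.13.
banana + kale with both tight: 1.122 servings and 1.545 servings → $1.68.
Cheapest feasible corner: $1.68.

$1.68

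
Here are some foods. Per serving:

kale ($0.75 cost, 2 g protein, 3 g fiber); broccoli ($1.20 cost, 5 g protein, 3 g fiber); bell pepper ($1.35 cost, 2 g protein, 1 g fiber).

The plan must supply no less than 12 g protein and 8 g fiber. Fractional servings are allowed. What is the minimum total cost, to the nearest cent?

$3.00

kale only: max(12/2, 8/3) = 6 servings → $4.50.
broccoli only: max(12/5, 8/3) = 2.667 servings → $3.20.
bell pepper only: max(12/2, 8/1) = 8 servings → $10.80.
kale + broccoli with both tight: 0.4444 servings and 2.222 servings → $3.00.
kale + bell pepper with both tight: 1 serving and 5 servings → $7.50.
broccoli + bell pepper: the both-tight solution has a negative serving — not a feasible corner.
So the least-cost plan costs $3.00.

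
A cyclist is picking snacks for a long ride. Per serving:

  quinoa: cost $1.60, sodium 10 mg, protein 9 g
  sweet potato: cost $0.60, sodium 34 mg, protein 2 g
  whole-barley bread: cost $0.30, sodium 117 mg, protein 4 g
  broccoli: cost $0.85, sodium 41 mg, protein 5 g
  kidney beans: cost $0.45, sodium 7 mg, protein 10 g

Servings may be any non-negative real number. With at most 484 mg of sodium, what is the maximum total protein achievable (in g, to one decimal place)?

Protein per mg sodium: kidney beans 1.429, quinoa 0.9, broccoli 0.122, sweet potato 0.05882, whole-barley bread 0.03419.
With no serving limits, spend the whole sodium allowance on kidney beans: 484 mg / 7 mg × 10 g = 691.4 g.

691.4 g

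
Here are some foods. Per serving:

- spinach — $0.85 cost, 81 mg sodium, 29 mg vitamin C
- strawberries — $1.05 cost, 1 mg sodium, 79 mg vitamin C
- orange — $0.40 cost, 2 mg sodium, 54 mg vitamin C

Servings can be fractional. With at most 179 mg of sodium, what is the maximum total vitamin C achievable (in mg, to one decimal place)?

Vitamin C per mg sodium: strawberries 79, orange 27, spinach 0.358.
With no serving limits, spend the whole sodium allowance on strawberries: 179 mg / 1 mg × 79 mg = 14141.0 mg.

14141.0 mg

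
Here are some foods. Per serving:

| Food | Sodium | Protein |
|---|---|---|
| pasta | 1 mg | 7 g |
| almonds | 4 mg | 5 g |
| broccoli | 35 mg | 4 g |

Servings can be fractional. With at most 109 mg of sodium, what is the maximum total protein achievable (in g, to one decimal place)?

763.0 g

Protein per mg sodium: pasta 7, almonds 1.25, broccoli 0.1143.
With no serving limits, spend the whole sodium allowance on pasta: 109 mg / 1 mg × 7 g = 763.0 g.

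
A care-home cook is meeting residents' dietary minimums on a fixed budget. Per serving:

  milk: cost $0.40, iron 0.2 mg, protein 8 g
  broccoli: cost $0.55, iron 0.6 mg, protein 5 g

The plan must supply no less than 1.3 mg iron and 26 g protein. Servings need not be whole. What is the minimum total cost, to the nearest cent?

$1.71

The cheapest plan sits at a corner of the feasible region — with two constraints it uses at most two foods.
milk only: max(1.3/0.2, 26/8) = 6.5 servings → $2.60.
broccoli only: max(1.3/0.6, 26/5) = 5.2 servings → $2.86.
milk + broccoli with both tight: 2.395 servings and 1.368 servings → $1.71.
The minimum over all feasible corners is $1.71.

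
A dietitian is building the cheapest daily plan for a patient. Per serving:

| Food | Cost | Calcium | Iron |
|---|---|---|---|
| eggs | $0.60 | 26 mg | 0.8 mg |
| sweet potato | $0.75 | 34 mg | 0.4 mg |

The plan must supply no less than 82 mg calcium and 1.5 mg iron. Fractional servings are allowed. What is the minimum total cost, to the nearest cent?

Check every corner: each single food scaled to meet both minima, and each pair solved so both constraints bind.
eggs only: max(82/26, 1.5/0.8) = 3.154 servings → $1.89.
sweet potato only: max(82/34, 1.5/0.4) = 3.75 servings → $2.81.
eggs + sweet potato with both tight: 1.083 servings and 1.583 servings → $1.84.
The minimum over all feasible corners is $1.84.

$1.84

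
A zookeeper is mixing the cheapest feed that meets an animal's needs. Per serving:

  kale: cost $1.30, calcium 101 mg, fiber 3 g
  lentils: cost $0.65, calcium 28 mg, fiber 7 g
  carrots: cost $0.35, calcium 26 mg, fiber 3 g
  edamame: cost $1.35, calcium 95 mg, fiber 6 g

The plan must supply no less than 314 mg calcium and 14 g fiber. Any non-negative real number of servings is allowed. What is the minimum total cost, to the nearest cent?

$4.07

At the optimum either one food covers both requirements or two foods hit both targets exactly; no other combination can be cheaper.
kale only: max(314/101, 14/3) = 4.667 servings → $6.07.
lentils only: max(314/28, 14/7) = 11.21 servings → $7.29.
carrots only: max(314/26, 14/3) = 12.08 servings → $4.23.
edamame only: max(314/95, 14/6) = 3.305 servings → $4.46.
kale + lentils with both tight: 2.899 servings and 0.7576 servings → $4.26.
kale + carrots with both tight: 2.569 servings and 2.098 servings → $4.07.
kale + edamame with both tight: 1.726 servings and 1.47 servings → $4.23.
lentils + carrots: the both-tight solution has a negative serving — not a feasible corner.
lentils + edamame with both targets exact would need a negative amount; discard.
carrots + edamame: intersection lies outside the first quadrant.
Cheapest feasible corner: $4.07.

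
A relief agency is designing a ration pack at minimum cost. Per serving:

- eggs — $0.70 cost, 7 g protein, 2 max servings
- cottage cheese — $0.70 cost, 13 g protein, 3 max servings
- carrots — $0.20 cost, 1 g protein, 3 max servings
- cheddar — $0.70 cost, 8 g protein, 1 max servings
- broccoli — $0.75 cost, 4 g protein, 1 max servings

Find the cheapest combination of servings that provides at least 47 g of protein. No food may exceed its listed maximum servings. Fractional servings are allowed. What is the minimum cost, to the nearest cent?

Cost per g of protein: cottage cheese $0.0538, cheddar $0.0875, eggs $0.1000, broccoli $0.1875, carrots $0.2000.
Take 3 servings of cottage cheese: +39.0 g protein for $2.10 (total $2.10, still need 8.0 g).
Take 1 serving of cheddar: +8.0 g protein for $0.70 (total $2.80, still need 0.0 g).
Greedy by cheapest-per-g is optimal for a single linear constraint, so the minimum cost is $2.80.

$2.80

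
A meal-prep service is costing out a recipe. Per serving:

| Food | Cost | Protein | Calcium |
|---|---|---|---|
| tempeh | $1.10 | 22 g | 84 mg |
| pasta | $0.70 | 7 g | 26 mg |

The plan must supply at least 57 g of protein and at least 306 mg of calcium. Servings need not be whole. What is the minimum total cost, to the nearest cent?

$4.01

Minimising a linear cost over {protein ≥ 57, calcium ≥ 306, servings ≥ 0} — the optimum is at a vertex, using one or two foods.
tempeh only: max(57/22, 306/84) = 3.643 servings → $4.01.
pasta only: max(57/7, 306/26) = 11.77 servings → $8.24.
tempeh + pasta: intersection lies outside the first quadrant.
Cheapest feasible corner: $4.01.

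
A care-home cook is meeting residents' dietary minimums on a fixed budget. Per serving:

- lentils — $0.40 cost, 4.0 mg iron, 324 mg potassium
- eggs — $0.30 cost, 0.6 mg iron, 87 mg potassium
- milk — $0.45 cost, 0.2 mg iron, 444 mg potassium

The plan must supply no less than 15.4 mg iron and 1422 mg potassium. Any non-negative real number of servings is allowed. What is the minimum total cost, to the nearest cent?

$1.72

lentils only: max(15.4/4.0, 1422/324) = 4.389 servings → $1.76.
eggs only: max(15.4/0.6, 1422/87) = 25.67 servings → $7.70.
milk only: max(15.4/0.2, 1422/444) = 77 servings → $34.65.
lentils + eggs with both tight: 3.168 servings and 4.547 servings → $2.63.
lentils + milk with both tight: 3.83 servings and 0.4081 servings → $1.72.
eggs + milk: the both-tight solution has a negative serving — not a feasible corner.
The minimum over all feasible corners is $1.72.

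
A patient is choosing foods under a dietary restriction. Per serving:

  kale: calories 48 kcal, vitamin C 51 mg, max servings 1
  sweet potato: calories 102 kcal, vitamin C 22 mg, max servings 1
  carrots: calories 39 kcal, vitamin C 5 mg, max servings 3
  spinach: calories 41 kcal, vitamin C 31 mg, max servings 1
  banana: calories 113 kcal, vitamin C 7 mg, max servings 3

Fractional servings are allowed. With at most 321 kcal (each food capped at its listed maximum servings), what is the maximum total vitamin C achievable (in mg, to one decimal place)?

Vitamin C per kcal: kale 1.062, spinach 0.7561, sweet potato 0.2157, carrots 0.1282, banana 0.06195.
Take 1 serving of kale: uses 48 kcal, +51.0 mg vitamin C (running total 51.0 mg).
Take 1 serving of spinach: uses 41 kcal, +31.0 mg vitamin C (running total 82.0 mg).
Take 1 serving of sweet potato: uses 102 kcal, +22.0 mg vitamin C (running total 104.0 mg).
Take 3 servings of carrots: uses 117 kcal, +15.0 mg vitamin C (running total 119.0 mg).
Take 0.115 servings of banana: uses 13 kcal, +0.8 mg vitamin C (running total 119.8 mg).
Greedy by best ratio exhausts the calories allowance optimally: 119.8 mg.

119.8 mg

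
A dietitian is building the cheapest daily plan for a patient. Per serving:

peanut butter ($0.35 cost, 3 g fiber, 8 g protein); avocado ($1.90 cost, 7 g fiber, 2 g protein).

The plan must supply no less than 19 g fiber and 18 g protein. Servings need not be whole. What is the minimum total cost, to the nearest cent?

A basic optimal solution has at most two foods positive. Try each food alone and each pair with both targets met exactly.
peanut butter only: max(19/3, 18/8) = 6.333 servings → $2.22.
avocado only: max(19/7, 18/2) = 9 servings → $17.10.
peanut butter + avocado with both tight: 1.76 servings and 1.96 servings → $4.34.
So the least-cost plan costs $2.22.

$2.22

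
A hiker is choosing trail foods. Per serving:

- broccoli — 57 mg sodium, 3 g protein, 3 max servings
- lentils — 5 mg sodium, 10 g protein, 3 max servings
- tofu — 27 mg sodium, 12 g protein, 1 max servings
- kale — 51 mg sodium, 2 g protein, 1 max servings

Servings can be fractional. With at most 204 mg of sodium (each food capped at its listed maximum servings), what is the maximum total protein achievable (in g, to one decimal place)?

Protein per mg sodium: lentils 2, tofu 0.4444, broccoli 0.05263, kale 0.03922.
Take 3 servings of lentils: uses 15 mg sodium, +30.0 g protein (running total 30.0 g).
Take 1 serving of tofu: uses 27 mg sodium, +12.0 g protein (running total 42.0 g).
Take 2.842 servings of broccoli: uses 162 mg sodium, +8.5 g protein (running total 50.5 g).
Greedy by best ratio exhausts the sodium allowance optimally: 50.5 g.

50.5 g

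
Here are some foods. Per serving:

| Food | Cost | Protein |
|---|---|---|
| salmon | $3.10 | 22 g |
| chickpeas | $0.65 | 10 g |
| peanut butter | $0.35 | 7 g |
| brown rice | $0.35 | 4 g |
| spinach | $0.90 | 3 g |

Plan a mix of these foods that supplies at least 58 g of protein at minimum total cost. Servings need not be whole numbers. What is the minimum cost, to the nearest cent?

$2.90

Cost per g of protein: peanut butter $0.0500, chickpeas $0.0650, brown rice $0.0875, salmon $0.1409, spinach $0.3000.
With no serving limits, use only peanut butter: 58 g / 7 g = 8.286 servings × $0.35 = $2.90.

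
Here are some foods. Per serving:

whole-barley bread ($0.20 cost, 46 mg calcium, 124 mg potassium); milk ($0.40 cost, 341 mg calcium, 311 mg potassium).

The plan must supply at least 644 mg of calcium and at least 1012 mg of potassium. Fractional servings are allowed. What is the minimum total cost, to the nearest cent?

This is a tiny linear program; its minimum lies at a vertex of the feasible set. List the vertices and price them.
whole-barley bread only: max(644/46, 1012/124) = 14 servings → $2.80.
milk only: max(644/341, 1012/311) = 3.254 servings → $1.30.
whole-barley bread + milk with both tight: 5.176 servings and 1.19 servings → $1.51.
The minimum over all feasible corners is $1.30.

$1.30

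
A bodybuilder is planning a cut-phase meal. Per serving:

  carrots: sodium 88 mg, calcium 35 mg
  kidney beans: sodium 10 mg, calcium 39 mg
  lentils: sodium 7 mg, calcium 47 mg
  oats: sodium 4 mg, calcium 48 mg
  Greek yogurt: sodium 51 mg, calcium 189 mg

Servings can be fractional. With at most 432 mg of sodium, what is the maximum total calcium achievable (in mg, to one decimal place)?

5184.0 mg

Calcium per mg sodium: oats 12, lentils 6.714, kidney beans 3.9, Greek yogurt 3.706, carrots 0.3977.
With no serving limits, spend the whole sodium allowance on oats: 432 mg / 4 mg × 48 mg = 5184.0 mg.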